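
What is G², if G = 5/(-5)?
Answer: 1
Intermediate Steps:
G = -1 (G = 5*(-⅕) = -1)
G² = (-1)² = 1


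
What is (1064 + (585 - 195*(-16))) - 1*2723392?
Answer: -2718623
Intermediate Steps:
(1064 + (585 - 195*(-16))) - 1*2723392 = (1064 + (585 + 3120)) - 2723392 = (1064 + 3705) - 2723392 = 4769 - 2723392 = -2718623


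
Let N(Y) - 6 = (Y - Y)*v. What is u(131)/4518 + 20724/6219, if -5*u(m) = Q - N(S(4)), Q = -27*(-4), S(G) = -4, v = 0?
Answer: 2885931/867205 ≈ 3.3279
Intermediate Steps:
N(Y) = 6 (N(Y) = 6 + (Y - Y)*0 = 6 + 0*0 = 6 + 0 = 6)
Q = 108
u(m) = -102/5 (u(m) = -(108 - 1*6)/5 = -(108 - 6)/5 = -⅕*102 = -102/5)
u(131)/4518 + 20724/6219 = -102/5/4518 + 20724/6219 = -102/5*1/4518 + 20724*(1/6219) = -17/3765 + 6908/2073 = 2885931/867205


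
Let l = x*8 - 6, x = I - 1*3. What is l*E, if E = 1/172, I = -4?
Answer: -31/86 ≈ -0.36047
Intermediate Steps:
x = -7 (x = -4 - 1*3 = -4 - 3 = -7)
E = 1/172 ≈ 0.0058140
l = -62 (l = -7*8 - 6 = -56 - 6 = -62)
l*E = -62*1/172 = -31/86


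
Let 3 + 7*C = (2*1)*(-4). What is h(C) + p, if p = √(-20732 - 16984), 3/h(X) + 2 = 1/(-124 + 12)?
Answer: -112/75 + 2*I*√9429 ≈ -1.4933 + 194.21*I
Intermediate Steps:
C = -11/7 (C = -3/7 + ((2*1)*(-4))/7 = -3/7 + (2*(-4))/7 = -3/7 + (⅐)*(-8) = -3/7 - 8/7 = -11/7 ≈ -1.5714)
h(X) = -112/75 (h(X) = 3/(-2 + 1/(-124 + 12)) = 3/(-2 + 1/(-112)) = 3/(-2 - 1/112) = 3/(-225/112) = 3*(-112/225) = -112/75)
p = 2*I*√9429 (p = √(-37716) = 2*I*√9429 ≈ 194.21*I)
h(C) + p = -112/75 + 2*I*√9429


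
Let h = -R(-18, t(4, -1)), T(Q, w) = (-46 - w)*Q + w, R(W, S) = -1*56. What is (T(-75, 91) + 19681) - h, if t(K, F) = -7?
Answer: 29991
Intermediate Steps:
R(W, S) = -56
T(Q, w) = w + Q*(-46 - w) (T(Q, w) = Q*(-46 - w) + w = w + Q*(-46 - w))
h = 56 (h = -1*(-56) = 56)
(T(-75, 91) + 19681) - h = ((91 - 46*(-75) - 1*(-75)*91) + 19681) - 1*56 = ((91 + 3450 + 6825) + 19681) - 56 = (10366 + 19681) - 56 = 30047 - 56 = 29991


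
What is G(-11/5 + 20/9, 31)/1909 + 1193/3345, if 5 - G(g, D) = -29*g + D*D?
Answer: -2754682/19156815 ≈ -0.14380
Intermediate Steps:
G(g, D) = 5 - D**2 + 29*g (G(g, D) = 5 - (-29*g + D*D) = 5 - (-29*g + D**2) = 5 - (D**2 - 29*g) = 5 + (-D**2 + 29*g) = 5 - D**2 + 29*g)
G(-11/5 + 20/9, 31)/1909 + 1193/3345 = (5 - 1*31**2 + 29*(-11/5 + 20/9))/1909 + 1193/3345 = (5 - 1*961 + 29*(-11*1/5 + 20*(1/9)))*(1/1909) + 1193*(1/3345) = (5 - 961 + 29*(-11/5 + 20/9))*(1/1909) + 1193/3345 = (5 - 961 + 29*(1/45))*(1/1909) + 1193/3345 = (5 - 961 + 29/45)*(1/1909) + 1193/3345 = -42991/45*1/1909 + 1193/3345 = -42991/85905 + 1193/3345 = -2754682/19156815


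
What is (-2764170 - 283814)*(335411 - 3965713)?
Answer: 11065102411168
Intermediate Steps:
(-2764170 - 283814)*(335411 - 3965713) = -3047984*(-3630302) = 11065102411168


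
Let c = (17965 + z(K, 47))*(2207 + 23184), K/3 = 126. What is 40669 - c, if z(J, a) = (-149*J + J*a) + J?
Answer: 513268952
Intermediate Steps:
K = 378 (K = 3*126 = 378)
z(J, a) = -148*J + J*a
c = -513228283 (c = (17965 + 378*(-148 + 47))*(2207 + 23184) = (17965 + 378*(-101))*25391 = (17965 - 38178)*25391 = -20213*25391 = -513228283)
40669 - c = 40669 - 1*(-513228283) = 40669 + 513228283 = 513268952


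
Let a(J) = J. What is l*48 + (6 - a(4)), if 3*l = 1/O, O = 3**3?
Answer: 70/27 ≈ 2.5926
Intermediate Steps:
O = 27
l = 1/81 (l = (1/3)/27 = (1/3)*(1/27) = 1/81 ≈ 0.012346)
l*48 + (6 - a(4)) = (1/81)*48 + (6 - 1*4) = 16/27 + (6 - 4) = 16/27 + 2 = 70/27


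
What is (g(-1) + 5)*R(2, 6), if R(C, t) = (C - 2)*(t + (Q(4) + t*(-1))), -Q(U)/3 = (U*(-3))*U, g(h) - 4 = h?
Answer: 0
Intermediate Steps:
g(h) = 4 + h
Q(U) = 9*U² (Q(U) = -3*U*(-3)*U = -3*(-3*U)*U = -(-9)*U² = 9*U²)
R(C, t) = -288 + 144*C (R(C, t) = (C - 2)*(t + (9*4² + t*(-1))) = (-2 + C)*(t + (9*16 - t)) = (-2 + C)*(t + (144 - t)) = (-2 + C)*144 = -288 + 144*C)
(g(-1) + 5)*R(2, 6) = ((4 - 1) + 5)*(-288 + 144*2) = (3 + 5)*(-288 + 288) = 8*0 = 0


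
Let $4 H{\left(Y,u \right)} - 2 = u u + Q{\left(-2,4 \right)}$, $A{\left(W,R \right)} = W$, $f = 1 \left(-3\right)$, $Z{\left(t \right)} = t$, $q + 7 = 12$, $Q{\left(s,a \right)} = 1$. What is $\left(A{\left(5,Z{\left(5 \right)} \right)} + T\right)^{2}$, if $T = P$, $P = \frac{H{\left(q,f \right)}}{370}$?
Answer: $\frac{3433609}{136900} \approx 25.081$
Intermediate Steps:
$q = 5$ ($q = -7 + 12 = 5$)
$f = -3$
$H{\left(Y,u \right)} = \frac{3}{4} + \frac{u^{2}}{4}$ ($H{\left(Y,u \right)} = \frac{1}{2} + \frac{u u + 1}{4} = \frac{1}{2} + \frac{u^{2} + 1}{4} = \frac{1}{2} + \frac{1 + u^{2}}{4} = \frac{1}{2} + \left(\frac{1}{4} + \frac{u^{2}}{4}\right) = \frac{3}{4} + \frac{u^{2}}{4}$)
$P = \frac{3}{370}$ ($P = \frac{\frac{3}{4} + \frac{\left(-3\right)^{2}}{4}}{370} = \left(\frac{3}{4} + \frac{1}{4} \cdot 9\right) \frac{1}{370} = \left(\frac{3}{4} + \frac{9}{4}\right) \frac{1}{370} = 3 \cdot \frac{1}{370} = \frac{3}{370} \approx 0.0081081$)
$T = \frac{3}{370} \approx 0.0081081$
$\left(A{\left(5,Z{\left(5 \right)} \right)} + T\right)^{2} = \left(5 + \frac{3}{370}\right)^{2} = \left(\frac{1853}{370}\right)^{2} = \frac{3433609}{136900}$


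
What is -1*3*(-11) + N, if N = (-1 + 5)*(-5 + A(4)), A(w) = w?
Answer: 29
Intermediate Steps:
N = -4 (N = (-1 + 5)*(-5 + 4) = 4*(-1) = -4)
-1*3*(-11) + N = -1*3*(-11) - 4 = -3*(-11) - 4 = 33 - 4 = 29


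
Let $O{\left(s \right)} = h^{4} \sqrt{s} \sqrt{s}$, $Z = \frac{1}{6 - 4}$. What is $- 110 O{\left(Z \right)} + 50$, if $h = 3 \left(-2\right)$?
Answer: $-71230$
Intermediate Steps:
$h = -6$
$Z = \frac{1}{2} \approx 0.5$
$O{\left(s \right)} = 1296 s$ ($O{\left(s \right)} = \left(-6\right)^{4} \sqrt{s} \sqrt{s} = 1296 \sqrt{s} \sqrt{s} = 1296 s$)
$- 110 O{\left(Z \right)} + 50 = - 110 \cdot 1296 \cdot \frac{1}{2} + 50 = \left(-110\right) 648 + 50 = -71280 + 50 = -71230$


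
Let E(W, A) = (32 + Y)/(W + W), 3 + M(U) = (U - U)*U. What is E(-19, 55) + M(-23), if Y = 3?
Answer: -149/38 ≈ -3.9211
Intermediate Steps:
M(U) = -3 (M(U) = -3 + (U - U)*U = -3 + 0*U = -3 + 0 = -3)
E(W, A) = 35/(2*W) (E(W, A) = (32 + 3)/(W + W) = 35/((2*W)) = 35*(1/(2*W)) = 35/(2*W))
E(-19, 55) + M(-23) = (35/2)/(-19) - 3 = (35/2)*(-1/19) - 3 = -35/38 - 3 = -149/38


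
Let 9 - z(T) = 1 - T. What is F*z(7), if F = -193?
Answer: -2895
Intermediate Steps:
z(T) = 8 + T (z(T) = 9 - (1 - T) = 9 + (-1 + T) = 8 + T)
F*z(7) = -193*(8 + 7) = -193*15 = -2895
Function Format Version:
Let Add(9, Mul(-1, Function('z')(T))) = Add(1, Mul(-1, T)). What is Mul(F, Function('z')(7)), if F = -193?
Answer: -2895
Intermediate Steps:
Function('z')(T) = Add(8, T) (Function('z')(T) = Add(9, Mul(-1, Add(1, Mul(-1, T)))) = Add(9, Add(-1, T)) = Add(8, T))
Mul(F, Function('z')(7)) = Mul(-193, Add(8, 7)) = Mul(-193, 15) = -2895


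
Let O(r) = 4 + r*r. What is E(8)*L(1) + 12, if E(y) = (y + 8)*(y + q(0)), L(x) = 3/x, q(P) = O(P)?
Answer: 588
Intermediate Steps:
O(r) = 4 + r²
q(P) = 4 + P²
E(y) = (4 + y)*(8 + y) (E(y) = (y + 8)*(y + (4 + 0²)) = (8 + y)*(y + (4 + 0)) = (8 + y)*(y + 4) = (8 + y)*(4 + y) = (4 + y)*(8 + y))
E(8)*L(1) + 12 = (32 + 8² + 12*8)*(3/1) + 12 = (32 + 64 + 96)*(3*1) + 12 = 192*3 + 12 = 576 + 12 = 588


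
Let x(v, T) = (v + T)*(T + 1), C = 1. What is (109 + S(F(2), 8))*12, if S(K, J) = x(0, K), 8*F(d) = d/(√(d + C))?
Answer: 5233/4 + √3 ≈ 1310.0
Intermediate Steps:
x(v, T) = (1 + T)*(T + v) (x(v, T) = (T + v)*(1 + T) = (1 + T)*(T + v))
F(d) = d/(8*√(1 + d)) (F(d) = (d/(√(d + 1)))/8 = (d/(√(1 + d)))/8 = (d/√(1 + d))/8 = d/(8*√(1 + d)))
S(K, J) = K + K² (S(K, J) = K + 0 + K² + K*0 = K + 0 + K² + 0 = K + K²)
(109 + S(F(2), 8))*12 = (109 + ((⅛)*2/√(1 + 2))*(1 + (⅛)*2/√(1 + 2)))*12 = (109 + ((⅛)*2/√3)*(1 + (⅛)*2/√3))*12 = (109 + ((⅛)*2*(√3/3))*(1 + (⅛)*2*(√3/3)))*12 = (109 + (√3/12)*(1 + √3/12))*12 = (109 + √3*(1 + √3/12)/12)*12 = 1308 + √3*(1 + √3/12)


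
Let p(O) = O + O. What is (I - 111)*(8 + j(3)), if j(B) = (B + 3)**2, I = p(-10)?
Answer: -5764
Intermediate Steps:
p(O) = 2*O
I = -20 (I = 2*(-10) = -20)
j(B) = (3 + B)**2
(I - 111)*(8 + j(3)) = (-20 - 111)*(8 + (3 + 3)**2) = -131*(8 + 6**2) = -131*(8 + 36) = -131*44 = -5764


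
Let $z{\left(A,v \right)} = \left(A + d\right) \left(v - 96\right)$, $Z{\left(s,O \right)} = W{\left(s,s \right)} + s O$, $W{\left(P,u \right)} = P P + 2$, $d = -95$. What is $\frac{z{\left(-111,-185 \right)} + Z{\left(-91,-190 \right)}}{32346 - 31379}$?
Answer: $\frac{83459}{967} \approx 86.307$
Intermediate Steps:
$W{\left(P,u \right)} = 2 + P^{2}$ ($W{\left(P,u \right)} = P^{2} + 2 = 2 + P^{2}$)
$Z{\left(s,O \right)} = 2 + s^{2} + O s$ ($Z{\left(s,O \right)} = \left(2 + s^{2}\right) + s O = \left(2 + s^{2}\right) + O s = 2 + s^{2} + O s$)
$z{\left(A,v \right)} = \left(-96 + v\right) \left(-95 + A\right)$ ($z{\left(A,v \right)} = \left(A - 95\right) \left(v - 96\right) = \left(-95 + A\right) \left(-96 + v\right) = \left(-96 + v\right) \left(-95 + A\right)$)
$\frac{z{\left(-111,-185 \right)} + Z{\left(-91,-190 \right)}}{32346 - 31379} = \frac{\left(9120 - -10656 - -17575 - -20535\right) + \left(2 + \left(-91\right)^{2} - -17290\right)}{32346 - 31379} = \frac{\left(9120 + 10656 + 17575 + 20535\right) + \left(2 + 8281 + 17290\right)}{967} = \left(57886 + 25573\right) \frac{1}{967} = 83459 \cdot \frac{1}{967} = \frac{83459}{967}$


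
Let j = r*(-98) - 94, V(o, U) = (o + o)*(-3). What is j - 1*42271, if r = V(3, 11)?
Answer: -40601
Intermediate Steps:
V(o, U) = -6*o (V(o, U) = (2*o)*(-3) = -6*o)
r = -18 (r = -6*3 = -18)
j = 1670 (j = -18*(-98) - 94 = 1764 - 94 = 1670)
j - 1*42271 = 1670 - 1*42271 = 1670 - 42271 = -40601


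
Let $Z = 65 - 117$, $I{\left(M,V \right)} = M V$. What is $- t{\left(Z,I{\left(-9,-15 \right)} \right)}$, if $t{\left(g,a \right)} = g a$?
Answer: $7020$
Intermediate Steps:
$Z = -52$
$t{\left(g,a \right)} = a g$
$- t{\left(Z,I{\left(-9,-15 \right)} \right)} = - \left(-9\right) \left(-15\right) \left(-52\right) = - 135 \left(-52\right) = \left(-1\right) \left(-7020\right) = 7020$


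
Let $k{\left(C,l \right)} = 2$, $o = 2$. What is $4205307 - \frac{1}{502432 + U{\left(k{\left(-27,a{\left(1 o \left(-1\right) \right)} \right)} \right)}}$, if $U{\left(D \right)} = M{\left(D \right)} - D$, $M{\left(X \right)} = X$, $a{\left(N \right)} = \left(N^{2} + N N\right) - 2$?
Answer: $\frac{2112880806623}{502432} \approx 4.2053 \cdot 10^{6}$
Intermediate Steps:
$a{\left(N \right)} = -2 + 2 N^{2}$ ($a{\left(N \right)} = \left(N^{2} + N^{2}\right) - 2 = 2 N^{2} - 2 = -2 + 2 N^{2}$)
$U{\left(D \right)} = 0$ ($U{\left(D \right)} = D - D = 0$)
$4205307 - \frac{1}{502432 + U{\left(k{\left(-27,a{\left(1 o \left(-1\right) \right)} \right)} \right)}} = 4205307 - \frac{1}{502432 + 0} = 4205307 - \frac{1}{502432} = \frac{2112880806623}{502432}$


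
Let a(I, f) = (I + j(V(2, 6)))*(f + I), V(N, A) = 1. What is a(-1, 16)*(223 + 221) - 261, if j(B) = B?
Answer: -261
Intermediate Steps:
a(I, f) = (1 + I)*(I + f) (a(I, f) = (I + 1)*(f + I) = (1 + I)*(I + f))
a(-1, 16)*(223 + 221) - 261 = (-1 + 16 + (-1)² - 1*16)*(223 + 221) - 261 = (-1 + 16 + 1 - 16)*444 - 261 = 0*444 - 261 = 0 - 261 = -261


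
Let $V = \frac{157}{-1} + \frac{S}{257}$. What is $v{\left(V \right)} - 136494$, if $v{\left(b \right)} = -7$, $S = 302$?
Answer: $-136501$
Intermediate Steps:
$V = - \frac{40047}{257}$ ($V = \frac{157}{-1} + \frac{302}{257} = 157 \left(-1\right) + 302 \cdot \frac{1}{257} = -157 + \frac{302}{257} = - \frac{40047}{257} \approx -155.82$)
$v{\left(V \right)} - 136494 = -7 - 136494 = -136501$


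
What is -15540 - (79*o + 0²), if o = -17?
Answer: -14197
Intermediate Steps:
-15540 - (79*o + 0²) = -15540 - (79*(-17) + 0²) = -15540 - (-1343 + 0) = -15540 - 1*(-1343) = -15540 + 1343 = -14197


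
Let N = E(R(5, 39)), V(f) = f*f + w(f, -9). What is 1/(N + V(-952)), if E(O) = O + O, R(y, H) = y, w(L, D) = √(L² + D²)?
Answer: 906314/821404160211 - √906385/821404160211 ≈ 1.1022e-6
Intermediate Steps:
w(L, D) = √(D² + L²)
V(f) = f² + √(81 + f²) (V(f) = f*f + √((-9)² + f²) = f² + √(81 + f²))
E(O) = 2*O
N = 10 (N = 2*5 = 10)
1/(N + V(-952)) = 1/(10 + ((-952)² + √(81 + (-952)²))) = 1/(10 + (906304 + √(81 + 906304))) = 1/(10 + (906304 + √906385)) = 1/(906314 + √906385)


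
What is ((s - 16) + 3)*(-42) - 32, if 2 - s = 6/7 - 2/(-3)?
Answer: 494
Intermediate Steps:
s = 10/21 (s = 2 - (6/7 - 2/(-3)) = 2 - (6*(1/7) - 2*(-1/3)) = 2 - (6/7 + 2/3) = 2 - 1*32/21 = 2 - 32/21 = 10/21 ≈ 0.47619)
((s - 16) + 3)*(-42) - 32 = ((10/21 - 16) + 3)*(-42) - 32 = (-326/21 + 3)*(-42) - 32 = -263/21*(-42) - 32 = 526 - 32 = 494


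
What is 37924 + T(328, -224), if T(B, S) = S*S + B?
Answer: 88428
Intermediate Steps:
T(B, S) = B + S**2 (T(B, S) = S**2 + B = B + S**2)
37924 + T(328, -224) = 37924 + (328 + (-224)**2) = 37924 + (328 + 50176) = 37924 + 50504 = 88428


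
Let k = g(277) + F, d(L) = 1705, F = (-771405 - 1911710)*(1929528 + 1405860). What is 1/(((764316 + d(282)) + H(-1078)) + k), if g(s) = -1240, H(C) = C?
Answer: -1/8949228809917 ≈ -1.1174e-13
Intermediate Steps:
F = -8949229573620 (F = -2683115*3335388 = -8949229573620)
k = -8949229574860 (k = -1240 - 8949229573620 = -8949229574860)
1/(((764316 + d(282)) + H(-1078)) + k) = 1/(((764316 + 1705) - 1078) - 8949229574860) = 1/((766021 - 1078) - 8949229574860) = 1/(764943 - 8949229574860) = 1/(-8949228809917) = -1/8949228809917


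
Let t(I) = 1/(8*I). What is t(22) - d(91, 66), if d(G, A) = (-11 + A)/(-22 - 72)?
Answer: 4887/8272 ≈ 0.59079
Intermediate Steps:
t(I) = 1/(8*I)
d(G, A) = 11/94 - A/94 (d(G, A) = (-11 + A)/(-94) = (-11 + A)*(-1/94) = 11/94 - A/94)
t(22) - d(91, 66) = (1/8)/22 - (11/94 - 1/94*66) = (1/8)*(1/22) - (11/94 - 33/47) = 1/176 - 1*(-55/94) = 1/176 + 55/94 = 4887/8272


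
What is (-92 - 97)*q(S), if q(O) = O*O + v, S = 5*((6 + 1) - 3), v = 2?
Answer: -75978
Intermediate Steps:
S = 20 (S = 5*(7 - 3) = 5*4 = 20)
q(O) = 2 + O² (q(O) = O*O + 2 = O² + 2 = 2 + O²)
(-92 - 97)*q(S) = (-92 - 97)*(2 + 20²) = -189*(2 + 400) = -189*402 = -75978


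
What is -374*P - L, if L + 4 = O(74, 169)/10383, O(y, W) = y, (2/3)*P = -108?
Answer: 629126662/10383 ≈ 60592.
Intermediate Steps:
P = -162 (P = (3/2)*(-108) = -162)
L = -41458/10383 (L = -4 + 74/10383 = -41458/10383 ≈ -3.9929)
-374*P - L = -374*(-162) - 1*(-41458/10383) = 60588 + 41458/10383 = 629126662/10383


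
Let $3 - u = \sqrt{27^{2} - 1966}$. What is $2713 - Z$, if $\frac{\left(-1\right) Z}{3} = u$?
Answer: $2722 - 3 i \sqrt{1237} \approx 2722.0 - 105.51 i$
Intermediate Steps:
$u = 3 - i \sqrt{1237}$ ($u = 3 - \sqrt{27^{2} - 1966} = 3 - \sqrt{729 - 1966} = 3 - \sqrt{-1237} = 3 - i \sqrt{1237} \approx 3.0 - 35.171 i$)
$Z = -9 + 3 i \sqrt{1237}$ ($Z = - 3 \left(3 - i \sqrt{1237}\right) = -9 + 3 i \sqrt{1237} \approx -9.0 + 105.51 i$)
$2713 - Z = 2713 - \left(-9 + 3 i \sqrt{1237}\right) = 2713 + \left(9 - 3 i \sqrt{1237}\right) = 2722 - 3 i \sqrt{1237}$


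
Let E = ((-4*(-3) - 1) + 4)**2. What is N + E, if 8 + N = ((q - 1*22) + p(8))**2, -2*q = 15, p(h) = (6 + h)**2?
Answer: 111757/4 ≈ 27939.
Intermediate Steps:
q = -15/2 (q = -1/2*15 = -15/2 ≈ -7.5000)
N = 110857/4 (N = -8 + ((-15/2 - 1*22) + (6 + 8)**2)**2 = -8 + ((-15/2 - 22) + 14**2)**2 = -8 + (-59/2 + 196)**2 = -8 + (333/2)**2 = -8 + 110889/4 = 110857/4 ≈ 27714.)
E = 225 (E = ((12 - 1) + 4)**2 = (11 + 4)**2 = 15**2 = 225)
N + E = 110857/4 + 225 = 111757/4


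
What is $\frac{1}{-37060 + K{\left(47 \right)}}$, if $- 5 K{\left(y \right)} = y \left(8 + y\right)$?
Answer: $- \frac{1}{37577} \approx -2.6612 \cdot 10^{-5}$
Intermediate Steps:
$K{\left(y \right)} = - \frac{y \left(8 + y\right)}{5}$
$\frac{1}{-37060 + K{\left(47 \right)}} = \frac{1}{-37060 - \frac{47 \left(8 + 47\right)}{5}} = \frac{1}{-37060 - \frac{47}{5} \cdot 55} = \frac{1}{-37060 - 517} = \frac{1}{-37577} = - \frac{1}{37577}$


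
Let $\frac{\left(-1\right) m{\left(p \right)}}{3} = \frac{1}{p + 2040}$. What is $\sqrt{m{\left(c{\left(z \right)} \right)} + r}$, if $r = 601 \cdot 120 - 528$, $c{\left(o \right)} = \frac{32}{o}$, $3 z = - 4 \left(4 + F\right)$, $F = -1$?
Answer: $\frac{\sqrt{18475317507}}{508} \approx 267.57$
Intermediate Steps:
$z = -4$ ($z = \frac{\left(-4\right) \left(4 - 1\right)}{3} = \frac{\left(-4\right) 3}{3} = \frac{1}{3} \left(-12\right) = -4$)
$r = 71592$ ($r = 72120 - 528 = 71592$)
$m{\left(p \right)} = - \frac{3}{2040 + p}$ ($m{\left(p \right)} = - \frac{3}{p + 2040} = - \frac{3}{2040 + p}$)
$\sqrt{m{\left(c{\left(z \right)} \right)} + r} = \sqrt{- \frac{3}{2040 + \frac{32}{-4}} + 71592} = \sqrt{- \frac{3}{2040 + 32 \left(- \frac{1}{4}\right)} + 71592} = \sqrt{- \frac{3}{2040 - 8} + 71592} = \sqrt{- \frac{3}{2032} + 71592} = \sqrt{\frac{145474941}{2032}} = \frac{\sqrt{18475317507}}{508}$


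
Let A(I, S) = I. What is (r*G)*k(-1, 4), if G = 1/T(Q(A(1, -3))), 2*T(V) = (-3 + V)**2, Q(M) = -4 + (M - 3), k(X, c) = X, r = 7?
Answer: -14/81 ≈ -0.17284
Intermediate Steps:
Q(M) = -7 + M (Q(M) = -4 + (-3 + M) = -7 + M)
T(V) = (-3 + V)**2/2
G = 2/81 (G = 1/((-3 + (-7 + 1))**2/2) = 1/((-3 - 6)**2/2) = 1/((1/2)*(-9)**2) = 1/((1/2)*81) = 1/(81/2) = 2/81 ≈ 0.024691)
(r*G)*k(-1, 4) = (7*(2/81))*(-1) = (14/81)*(-1) = -14/81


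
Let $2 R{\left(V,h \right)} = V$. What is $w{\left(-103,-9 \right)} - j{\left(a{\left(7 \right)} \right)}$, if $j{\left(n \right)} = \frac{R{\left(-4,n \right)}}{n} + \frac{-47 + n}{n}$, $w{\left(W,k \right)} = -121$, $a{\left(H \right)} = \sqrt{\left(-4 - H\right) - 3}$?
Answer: $-122 - \frac{7 i \sqrt{14}}{2} \approx -122.0 - 13.096 i$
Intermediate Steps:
$R{\left(V,h \right)} = \frac{V}{2}$
$a{\left(H \right)} = \sqrt{-7 - H}$
$j{\left(n \right)} = - \frac{2}{n} + \frac{-47 + n}{n}$ ($j{\left(n \right)} = \frac{\frac{1}{2} \left(-4\right)}{n} + \frac{-47 + n}{n} = - \frac{2}{n} + \frac{-47 + n}{n}$)
$w{\left(-103,-9 \right)} - j{\left(a{\left(7 \right)} \right)} = -121 - \frac{-49 + \sqrt{-7 - 7}}{\sqrt{-7 - 7}} = -121 - \frac{-49 + \sqrt{-14}}{\sqrt{-14}} = -121 - \frac{-49 + i \sqrt{14}}{i \sqrt{14}} = -121 - - \frac{i \sqrt{14}}{14} \left(-49 + i \sqrt{14}\right) = -121 - - \frac{i \sqrt{14} \left(-49 + i \sqrt{14}\right)}{14} = -121 + \frac{i \sqrt{14} \left(-49 + i \sqrt{14}\right)}{14}$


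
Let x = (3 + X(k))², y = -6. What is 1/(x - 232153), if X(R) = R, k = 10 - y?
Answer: -1/231792 ≈ -4.3142e-6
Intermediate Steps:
k = 16 (k = 10 - 1*(-6) = 10 + 6 = 16)
x = 361 (x = (3 + 16)² = 19² = 361)
1/(x - 232153) = 1/(361 - 232153) = 1/(-231792) = -1/231792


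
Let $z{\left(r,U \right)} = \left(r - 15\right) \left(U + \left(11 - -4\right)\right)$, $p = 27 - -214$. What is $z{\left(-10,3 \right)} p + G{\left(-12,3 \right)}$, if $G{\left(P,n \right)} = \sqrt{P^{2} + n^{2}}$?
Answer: $-108450 + 3 \sqrt{17} \approx -1.0844 \cdot 10^{5}$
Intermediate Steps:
$p = 241$ ($p = 27 + 214 = 241$)
$z{\left(r,U \right)} = \left(-15 + r\right) \left(15 + U\right)$ ($z{\left(r,U \right)} = \left(-15 + r\right) \left(U + \left(11 + 4\right)\right) = \left(-15 + r\right) \left(U + 15\right) = \left(-15 + r\right) \left(15 + U\right)$)
$z{\left(-10,3 \right)} p + G{\left(-12,3 \right)} = \left(-225 - 45 + 15 \left(-10\right) + 3 \left(-10\right)\right) 241 + \sqrt{\left(-12\right)^{2} + 3^{2}} = \left(-225 - 45 - 150 - 30\right) 241 + \sqrt{144 + 9} = \left(-450\right) 241 + \sqrt{153} = -108450 + 3 \sqrt{17}$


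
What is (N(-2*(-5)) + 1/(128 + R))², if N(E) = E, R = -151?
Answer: 52441/529 ≈ 99.132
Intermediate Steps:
(N(-2*(-5)) + 1/(128 + R))² = (-2*(-5) + 1/(128 - 151))² = (10 + 1/(-23))² = (10 - 1/23)² = (229/23)² = 52441/529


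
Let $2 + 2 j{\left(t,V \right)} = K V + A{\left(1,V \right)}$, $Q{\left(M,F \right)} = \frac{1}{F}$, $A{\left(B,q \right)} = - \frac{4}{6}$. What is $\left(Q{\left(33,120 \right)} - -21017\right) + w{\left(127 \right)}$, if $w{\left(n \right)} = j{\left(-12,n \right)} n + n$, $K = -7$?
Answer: $- \frac{1419073}{40} \approx -35477.0$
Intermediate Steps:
$A{\left(B,q \right)} = - \frac{2}{3}$ ($A{\left(B,q \right)} = \left(-4\right) \frac{1}{6} = - \frac{2}{3}$)
$j{\left(t,V \right)} = - \frac{4}{3} - \frac{7 V}{2}$ ($j{\left(t,V \right)} = -1 + \frac{- 7 V - \frac{2}{3}}{2} = -1 + \frac{- \frac{2}{3} - 7 V}{2} = -1 - \left(\frac{1}{3} + \frac{7 V}{2}\right) = - \frac{4}{3} - \frac{7 V}{2}$)
$w{\left(n \right)} = n + n \left(- \frac{4}{3} - \frac{7 n}{2}\right)$ ($w{\left(n \right)} = \left(- \frac{4}{3} - \frac{7 n}{2}\right) n + n = n \left(- \frac{4}{3} - \frac{7 n}{2}\right) + n = n + n \left(- \frac{4}{3} - \frac{7 n}{2}\right)$)
$\left(Q{\left(33,120 \right)} - -21017\right) + w{\left(127 \right)} = \left(\frac{1}{120} - -21017\right) - \frac{127 \left(2 + 21 \cdot 127\right)}{6} = \left(\frac{1}{120} + 21017\right) - \frac{127 \left(2 + 2667\right)}{6} = \frac{2522041}{120} - \frac{127}{6} \cdot 2669 = \frac{2522041}{120} - \frac{338963}{6} = - \frac{1419073}{40}$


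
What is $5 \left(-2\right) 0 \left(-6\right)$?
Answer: $0$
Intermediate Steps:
$5 \left(-2\right) 0 \left(-6\right) = \left(-10\right) 0 \left(-6\right) = 0 \left(-6\right) = 0$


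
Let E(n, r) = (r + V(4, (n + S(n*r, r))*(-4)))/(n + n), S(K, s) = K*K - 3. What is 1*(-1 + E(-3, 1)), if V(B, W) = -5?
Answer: -⅓ ≈ -0.33333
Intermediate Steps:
S(K, s) = -3 + K² (S(K, s) = K² - 3 = -3 + K²)
E(n, r) = (-5 + r)/(2*n) (E(n, r) = (r - 5)/(n + n) = (-5 + r)/((2*n)) = (-5 + r)*(1/(2*n)) = (-5 + r)/(2*n))
1*(-1 + E(-3, 1)) = 1*(-1 + (½)*(-5 + 1)/(-3)) = 1*(-1 + (½)*(-⅓)*(-4)) = 1*(-1 + ⅔) = 1*(-⅓) = -⅓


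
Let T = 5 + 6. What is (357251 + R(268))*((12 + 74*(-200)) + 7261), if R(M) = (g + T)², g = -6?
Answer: -2689216452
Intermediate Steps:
T = 11
R(M) = 25 (R(M) = (-6 + 11)² = 5² = 25)
(357251 + R(268))*((12 + 74*(-200)) + 7261) = (357251 + 25)*((12 + 74*(-200)) + 7261) = 357276*((12 - 14800) + 7261) = 357276*(-14788 + 7261) = 357276*(-7527) = -2689216452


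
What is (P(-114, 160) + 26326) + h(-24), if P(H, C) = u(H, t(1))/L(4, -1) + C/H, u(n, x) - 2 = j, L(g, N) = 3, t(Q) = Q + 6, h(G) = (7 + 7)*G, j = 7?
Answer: 1481521/57 ≈ 25992.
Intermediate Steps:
h(G) = 14*G
t(Q) = 6 + Q
u(n, x) = 9 (u(n, x) = 2 + 7 = 9)
P(H, C) = 3 + C/H (P(H, C) = 9/3 + C/H = 9*(⅓) + C/H = 3 + C/H)
(P(-114, 160) + 26326) + h(-24) = ((3 + 160/(-114)) + 26326) + 14*(-24) = ((3 + 160*(-1/114)) + 26326) - 336 = ((3 - 80/57) + 26326) - 336 = (91/57 + 26326) - 336 = 1500673/57 - 336 = 1481521/57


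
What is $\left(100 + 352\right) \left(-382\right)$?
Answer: $-172664$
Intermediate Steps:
$\left(100 + 352\right) \left(-382\right) = 452 \left(-382\right) = -172664$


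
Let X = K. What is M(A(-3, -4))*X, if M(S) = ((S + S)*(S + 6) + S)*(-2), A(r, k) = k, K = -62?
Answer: -2480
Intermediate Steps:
X = -62
M(S) = -2*S - 4*S*(6 + S) (M(S) = ((2*S)*(6 + S) + S)*(-2) = (2*S*(6 + S) + S)*(-2) = (S + 2*S*(6 + S))*(-2) = -2*S - 4*S*(6 + S))
M(A(-3, -4))*X = -2*(-4)*(13 + 2*(-4))*(-62) = -2*(-4)*(13 - 8)*(-62) = -2*(-4)*5*(-62) = 40*(-62) = -2480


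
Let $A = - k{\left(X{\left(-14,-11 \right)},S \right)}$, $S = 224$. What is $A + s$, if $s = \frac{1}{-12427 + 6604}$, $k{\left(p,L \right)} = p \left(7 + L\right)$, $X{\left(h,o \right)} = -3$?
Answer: $\frac{4035338}{5823} \approx 693.0$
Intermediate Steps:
$s = - \frac{1}{5823}$ ($s = \frac{1}{-5823} = - \frac{1}{5823} \approx -0.00017173$)
$A = 693$ ($A = - \left(-3\right) \left(7 + 224\right) = - \left(-3\right) 231 = \left(-1\right) \left(-693\right) = 693$)
$A + s = 693 - \frac{1}{5823} = \frac{4035338}{5823}$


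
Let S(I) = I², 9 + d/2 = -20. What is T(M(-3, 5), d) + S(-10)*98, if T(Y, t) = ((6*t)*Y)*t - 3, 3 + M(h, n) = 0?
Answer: -50755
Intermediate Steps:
d = -58 (d = -18 + 2*(-20) = -18 - 40 = -58)
M(h, n) = -3 (M(h, n) = -3 + 0 = -3)
T(Y, t) = -3 + 6*Y*t² (T(Y, t) = (6*Y*t)*t - 3 = 6*Y*t² - 3 = -3 + 6*Y*t²)
T(M(-3, 5), d) + S(-10)*98 = (-3 + 6*(-3)*(-58)²) + (-10)²*98 = (-3 + 6*(-3)*3364) + 100*98 = (-3 - 60552) + 9800 = -60555 + 9800 = -50755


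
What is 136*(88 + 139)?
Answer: 30872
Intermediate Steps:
136*(88 + 139) = 136*227 = 30872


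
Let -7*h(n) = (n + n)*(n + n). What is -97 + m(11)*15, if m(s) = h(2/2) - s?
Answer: -1894/7 ≈ -270.57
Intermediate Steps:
h(n) = -4*n**2/7 (h(n) = -(n + n)*(n + n)/7 = -2*n*2*n/7 = -4*n**2/7)
m(s) = -4/7 - s (m(s) = -4*1**2/7 - s = -4/7*1**2 - s = -4/7*1 - s = -4/7 - s)
-97 + m(11)*15 = -97 + (-4/7 - 1*11)*15 = -97 + (-4/7 - 11)*15 = -97 - 81/7*15 = -97 - 1215/7 = -1894/7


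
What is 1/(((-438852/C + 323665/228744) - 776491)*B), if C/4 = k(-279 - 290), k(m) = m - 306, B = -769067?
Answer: 200151000/119505375536608981751 ≈ 1.6748e-12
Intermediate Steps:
k(m) = -306 + m
C = -3500 (C = 4*(-306 + (-279 - 290)) = 4*(-306 - 569) = 4*(-875) = -3500)
1/(((-438852/C + 323665/228744) - 776491)*B) = 1/(((-438852/(-3500) + 323665/228744) - 776491)*(-769067)) = -1/769067/((-438852*(-1/3500) + 323665*(1/228744)) - 776491) = -1/769067/((109713/875 + 323665/228744) - 776491) = -1/769067/(25379397347/200151000 - 776491) = -1/769067/(-155390070743653/200151000) = -200151000/155390070743653*(-1/769067) = 200151000/119505375536608981751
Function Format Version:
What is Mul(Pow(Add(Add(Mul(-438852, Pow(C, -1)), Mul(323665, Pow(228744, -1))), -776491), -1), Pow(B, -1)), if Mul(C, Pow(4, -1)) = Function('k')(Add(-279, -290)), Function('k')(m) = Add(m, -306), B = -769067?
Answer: Rational(200151000, 119505375536608981751) ≈ 1.6748e-12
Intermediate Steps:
Function('k')(m) = Add(-306, m)
C = -3500 (C = Mul(4, Add(-306, Add(-279, -290))) = Mul(4, Add(-306, -569)) = Mul(4, -875) = -3500)
Mul(Pow(Add(Add(Mul(-438852, Pow(C, -1)), Mul(323665, Pow(228744, -1))), -776491), -1), Pow(B, -1)) = Mul(Pow(Add(Add(Mul(-438852, Pow(-3500, -1)), Mul(323665, Pow(228744, -1))), -776491), -1), Pow(-769067, -1)) = Mul(Pow(Add(Add(Mul(-438852, Rational(-1, 3500)), Mul(323665, Rational(1, 228744))), -776491), -1), Rational(-1, 769067)) = Mul(Pow(Add(Add(Rational(109713, 875), Rational(323665, 228744)), -776491), -1), Rational(-1, 769067)) = Mul(Pow(Add(Rational(25379397347, 200151000), -776491), -1), Rational(-1, 769067)) = Mul(Pow(Rational(-155390070743653, 200151000), -1), Rational(-1, 769067)) = Mul(Rational(-200151000, 155390070743653), Rational(-1, 769067)) = Rational(200151000, 119505375536608981751)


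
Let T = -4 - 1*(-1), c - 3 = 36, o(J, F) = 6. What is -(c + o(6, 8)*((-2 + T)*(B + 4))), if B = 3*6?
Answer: 621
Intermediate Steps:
B = 18
c = 39 (c = 3 + 36 = 39)
T = -3 (T = -4 + 1 = -3)
-(c + o(6, 8)*((-2 + T)*(B + 4))) = -(39 + 6*((-2 - 3)*(18 + 4))) = -(39 + 6*(-5*22)) = -(39 + 6*(-110)) = -(39 - 660) = -1*(-621) = 621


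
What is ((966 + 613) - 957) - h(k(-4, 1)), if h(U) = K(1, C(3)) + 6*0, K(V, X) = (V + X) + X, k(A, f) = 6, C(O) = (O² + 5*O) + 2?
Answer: 569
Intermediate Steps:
C(O) = 2 + O² + 5*O
K(V, X) = V + 2*X
h(U) = 53 (h(U) = (1 + 2*(2 + 3² + 5*3)) + 6*0 = (1 + 2*(2 + 9 + 15)) + 0 = (1 + 2*26) + 0 = (1 + 52) + 0 = 53 + 0 = 53)
((966 + 613) - 957) - h(k(-4, 1)) = ((966 + 613) - 957) - 1*53 = (1579 - 957) - 53 = 622 - 53 = 569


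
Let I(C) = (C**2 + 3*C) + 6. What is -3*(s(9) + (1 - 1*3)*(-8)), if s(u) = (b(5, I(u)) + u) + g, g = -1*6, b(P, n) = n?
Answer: -399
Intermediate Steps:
I(C) = 6 + C**2 + 3*C
g = -6
s(u) = u**2 + 4*u (s(u) = ((6 + u**2 + 3*u) + u) - 6 = (6 + u**2 + 4*u) - 6 = u**2 + 4*u)
-3*(s(9) + (1 - 1*3)*(-8)) = -3*(9*(4 + 9) + (1 - 1*3)*(-8)) = -3*(9*13 + (1 - 3)*(-8)) = -3*(117 - 2*(-8)) = -3*(117 + 16) = -3*133 = -399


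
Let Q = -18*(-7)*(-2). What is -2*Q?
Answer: 504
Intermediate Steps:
Q = -252 (Q = 126*(-2) = -252)
-2*Q = -2*(-252) = 504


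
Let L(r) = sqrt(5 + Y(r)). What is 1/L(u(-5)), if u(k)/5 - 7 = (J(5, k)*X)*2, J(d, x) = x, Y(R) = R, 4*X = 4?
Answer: -I*sqrt(10)/10 ≈ -0.31623*I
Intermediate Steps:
X = 1 (X = (1/4)*4 = 1)
u(k) = 35 + 10*k (u(k) = 35 + 5*((k*1)*2) = 35 + 5*(k*2) = 35 + 5*(2*k) = 35 + 10*k)
L(r) = sqrt(5 + r)
1/L(u(-5)) = 1/(sqrt(5 + (35 + 10*(-5)))) = 1/(sqrt(5 + (35 - 50))) = 1/(sqrt(5 - 15)) = 1/(sqrt(-10)) = 1/(I*sqrt(10)) = -I*sqrt(10)/10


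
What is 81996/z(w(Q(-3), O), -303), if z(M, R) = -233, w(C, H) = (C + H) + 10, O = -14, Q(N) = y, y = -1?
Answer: -81996/233 ≈ -351.91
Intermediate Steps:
Q(N) = -1
w(C, H) = 10 + C + H
81996/z(w(Q(-3), O), -303) = 81996/(-233) = 81996*(-1/233) = -81996/233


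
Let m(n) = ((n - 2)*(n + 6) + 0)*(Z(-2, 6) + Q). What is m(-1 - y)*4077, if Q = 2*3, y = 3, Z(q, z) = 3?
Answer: -440316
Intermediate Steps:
Q = 6
m(n) = 9*(-2 + n)*(6 + n) (m(n) = ((n - 2)*(n + 6) + 0)*(3 + 6) = ((-2 + n)*(6 + n) + 0)*9 = ((-2 + n)*(6 + n))*9 = 9*(-2 + n)*(6 + n))
m(-1 - y)*4077 = (-108 + 9*(-1 - 1*3)² + 36*(-1 - 1*3))*4077 = (-108 + 9*(-1 - 3)² + 36*(-1 - 3))*4077 = (-108 + 9*(-4)² + 36*(-4))*4077 = (-108 + 9*16 - 144)*4077 = (-108 + 144 - 144)*4077 = -108*4077 = -440316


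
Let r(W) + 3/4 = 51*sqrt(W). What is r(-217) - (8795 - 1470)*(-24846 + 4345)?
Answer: 600679297/4 + 51*I*sqrt(217) ≈ 1.5017e+8 + 751.28*I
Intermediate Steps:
r(W) = -3/4 + 51*sqrt(W)
r(-217) - (8795 - 1470)*(-24846 + 4345) = (-3/4 + 51*sqrt(-217)) - (8795 - 1470)*(-24846 + 4345) = (-3/4 + 51*(I*sqrt(217))) - 7325*(-20501) = (-3/4 + 51*I*sqrt(217)) - 1*(-150169825) = (-3/4 + 51*I*sqrt(217)) + 150169825 = 600679297/4 + 51*I*sqrt(217)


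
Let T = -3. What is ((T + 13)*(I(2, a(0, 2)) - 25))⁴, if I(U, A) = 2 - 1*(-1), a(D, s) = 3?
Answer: 2342560000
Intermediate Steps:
I(U, A) = 3 (I(U, A) = 2 + 1 = 3)
((T + 13)*(I(2, a(0, 2)) - 25))⁴ = ((-3 + 13)*(3 - 25))⁴ = (10*(-22))⁴ = (-220)⁴ = 2342560000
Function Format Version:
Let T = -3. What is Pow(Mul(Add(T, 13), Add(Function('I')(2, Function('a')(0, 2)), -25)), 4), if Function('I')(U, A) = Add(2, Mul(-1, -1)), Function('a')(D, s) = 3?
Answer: 2342560000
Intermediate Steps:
Function('I')(U, A) = 3 (Function('I')(U, A) = Add(2, 1) = 3)
Pow(Mul(Add(T, 13), Add(Function('I')(2, Function('a')(0, 2)), -25)), 4) = Pow(Mul(Add(-3, 13), Add(3, -25)), 4) = Pow(Mul(10, -22), 4) = Pow(-220, 4) = 2342560000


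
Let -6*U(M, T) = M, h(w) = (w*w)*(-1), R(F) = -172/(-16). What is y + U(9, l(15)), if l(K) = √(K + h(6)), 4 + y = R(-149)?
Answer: 21/4 ≈ 5.2500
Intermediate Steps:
R(F) = 43/4 (R(F) = -172*(-1/16) = 43/4)
y = 27/4 (y = -4 + 43/4 = 27/4 ≈ 6.7500)
h(w) = -w² (h(w) = w²*(-1) = -w²)
l(K) = √(-36 + K) (l(K) = √(K - 1*6²) = √(K - 1*36) = √(K - 36) = √(-36 + K))
U(M, T) = -M/6
y + U(9, l(15)) = 27/4 - ⅙*9 = 27/4 - 3/2 = 21/4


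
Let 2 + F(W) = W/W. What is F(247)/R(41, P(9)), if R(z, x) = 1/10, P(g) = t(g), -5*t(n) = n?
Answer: -10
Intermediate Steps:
t(n) = -n/5
P(g) = -g/5
R(z, x) = ⅒
F(W) = -1 (F(W) = -2 + W/W = -2 + 1 = -1)
F(247)/R(41, P(9)) = -1/⅒ = -1*10 = -10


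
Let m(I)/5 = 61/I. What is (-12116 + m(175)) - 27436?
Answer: -1384259/35 ≈ -39550.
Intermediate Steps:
m(I) = 305/I (m(I) = 5*(61/I) = 305/I)
(-12116 + m(175)) - 27436 = (-12116 + 305/175) - 27436 = (-12116 + 305*(1/175)) - 27436 = (-12116 + 61/35) - 27436 = -423999/35 - 27436 = -1384259/35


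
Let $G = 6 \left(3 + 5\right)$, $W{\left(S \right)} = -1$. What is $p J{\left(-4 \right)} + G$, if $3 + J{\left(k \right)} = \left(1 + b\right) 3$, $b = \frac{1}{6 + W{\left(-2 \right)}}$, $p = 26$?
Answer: $\frac{318}{5} \approx 63.6$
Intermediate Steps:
$b = \frac{1}{5}$ ($b = \frac{1}{6 - 1} = \frac{1}{5} \approx 0.2$)
$G = 48$ ($G = 6 \cdot 8 = 48$)
$J{\left(k \right)} = \frac{3}{5}$ ($J{\left(k \right)} = -3 + \left(1 + \frac{1}{5}\right) 3 = -3 + \frac{6}{5} \cdot 3 = -3 + \frac{18}{5} = \frac{3}{5}$)
$p J{\left(-4 \right)} + G = 26 \cdot \frac{3}{5} + 48 = \frac{78}{5} + 48 = \frac{318}{5}$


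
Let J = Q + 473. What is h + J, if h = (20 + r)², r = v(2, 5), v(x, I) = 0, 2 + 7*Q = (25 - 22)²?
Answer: 874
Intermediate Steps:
Q = 1 (Q = -2/7 + (25 - 22)²/7 = -2/7 + (⅐)*3² = -2/7 + (⅐)*9 = -2/7 + 9/7 = 1)
r = 0
J = 474 (J = 1 + 473 = 474)
h = 400 (h = (20 + 0)² = 20² = 400)
h + J = 400 + 474 = 874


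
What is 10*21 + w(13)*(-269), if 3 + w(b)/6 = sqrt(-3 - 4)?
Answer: 5052 - 1614*I*sqrt(7) ≈ 5052.0 - 4270.2*I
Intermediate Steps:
w(b) = -18 + 6*I*sqrt(7) (w(b) = -18 + 6*sqrt(-3 - 4) = -18 + 6*sqrt(-7) = -18 + 6*(I*sqrt(7)) = -18 + 6*I*sqrt(7))
10*21 + w(13)*(-269) = 10*21 + (-18 + 6*I*sqrt(7))*(-269) = 210 + (4842 - 1614*I*sqrt(7)) = 5052 - 1614*I*sqrt(7)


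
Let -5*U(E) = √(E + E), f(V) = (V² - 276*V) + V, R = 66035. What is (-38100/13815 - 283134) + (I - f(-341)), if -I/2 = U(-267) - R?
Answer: -332594060/921 + 2*I*√534/5 ≈ -3.6112e+5 + 9.2434*I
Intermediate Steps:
f(V) = V² - 275*V
U(E) = -√2*√E/5 (U(E) = -√(E + E)/5 = -√2*√E/5)
I = 132070 + 2*I*√534/5 (I = -2*(-√2*√(-267)/5 - 1*66035) = -2*(-√2*I*√267/5 - 66035) = -2*(-I*√534/5 - 66035) = -2*(-66035 - I*√534/5) = 132070 + 2*I*√534/5 ≈ 1.3207e+5 + 9.2434*I)
(-38100/13815 - 283134) + (I - f(-341)) = (-38100/13815 - 283134) + ((132070 + 2*I*√534/5) - (-341)*(-275 - 341)) = (-38100*1/13815 - 283134) + ((132070 + 2*I*√534/5) - (-341)*(-616)) = (-2540/921 - 283134) + ((132070 + 2*I*√534/5) - 1*210056) = -260768954/921 + ((132070 + 2*I*√534/5) - 210056) = -260768954/921 + (-77986 + 2*I*√534/5) = -332594060/921 + 2*I*√534/5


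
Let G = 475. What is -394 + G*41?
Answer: 19081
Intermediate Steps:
-394 + G*41 = -394 + 475*41 = -394 + 19475 = 19081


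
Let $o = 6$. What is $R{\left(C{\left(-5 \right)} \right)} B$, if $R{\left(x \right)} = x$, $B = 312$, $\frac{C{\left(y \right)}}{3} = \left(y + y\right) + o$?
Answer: $-3744$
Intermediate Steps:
$C{\left(y \right)} = 18 + 6 y$ ($C{\left(y \right)} = 3 \left(\left(y + y\right) + 6\right) = 3 \left(2 y + 6\right) = 3 \left(6 + 2 y\right) = 18 + 6 y$)
$R{\left(C{\left(-5 \right)} \right)} B = \left(18 + 6 \left(-5\right)\right) 312 = \left(18 - 30\right) 312 = \left(-12\right) 312 = -3744$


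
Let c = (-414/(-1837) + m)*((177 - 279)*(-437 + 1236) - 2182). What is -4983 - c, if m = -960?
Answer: -147545863851/1837 ≈ -8.0319e+7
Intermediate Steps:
c = 147536710080/1837 (c = (-414/(-1837) - 960)*((177 - 279)*(-437 + 1236) - 2182) = (-414*(-1/1837) - 960)*(-102*799 - 2182) = (414/1837 - 960)*(-81498 - 2182) = -1763106/1837*(-83680) = 147536710080/1837 ≈ 8.0314e+7)
-4983 - c = -4983 - 1*147536710080/1837 = -4983 - 147536710080/1837 = -147545863851/1837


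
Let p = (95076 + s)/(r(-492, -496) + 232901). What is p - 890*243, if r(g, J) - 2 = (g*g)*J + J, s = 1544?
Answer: -25915923349610/119831337 ≈ -2.1627e+5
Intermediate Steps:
r(g, J) = 2 + J + J*g**2 (r(g, J) = 2 + ((g*g)*J + J) = 2 + (g**2*J + J) = 2 + (J*g**2 + J) = 2 + (J + J*g**2) = 2 + J + J*g**2)
p = -96620/119831337 (p = (95076 + 1544)/((2 - 496 - 496*(-492)**2) + 232901) = 96620/((2 - 496 - 496*242064) + 232901) = 96620/((2 - 496 - 120063744) + 232901) = 96620/(-120064238 + 232901) = 96620/(-119831337) = 96620*(-1/119831337) = -96620/119831337 ≈ -0.00080630)
p - 890*243 = -96620/119831337 - 890*243 = -96620/119831337 - 1*216270 = -96620/119831337 - 216270 = -25915923349610/119831337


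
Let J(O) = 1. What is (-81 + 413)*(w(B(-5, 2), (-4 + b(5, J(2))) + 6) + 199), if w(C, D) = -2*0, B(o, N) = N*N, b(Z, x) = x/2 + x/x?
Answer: 66068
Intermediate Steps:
b(Z, x) = 1 + x/2 (b(Z, x) = x*(½) + 1 = x/2 + 1 = 1 + x/2)
B(o, N) = N²
w(C, D) = 0
(-81 + 413)*(w(B(-5, 2), (-4 + b(5, J(2))) + 6) + 199) = (-81 + 413)*(0 + 199) = 332*199 = 66068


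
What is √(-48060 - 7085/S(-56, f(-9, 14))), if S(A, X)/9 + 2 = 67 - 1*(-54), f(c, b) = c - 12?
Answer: I*√6126042055/357 ≈ 219.24*I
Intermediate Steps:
f(c, b) = -12 + c
S(A, X) = 1071 (S(A, X) = -18 + 9*(67 - 1*(-54)) = -18 + 9*(67 + 54) = -18 + 9*121 = -18 + 1089 = 1071)
√(-48060 - 7085/S(-56, f(-9, 14))) = √(-48060 - 7085/1071) = √(-51479345/1071) = I*√6126042055/357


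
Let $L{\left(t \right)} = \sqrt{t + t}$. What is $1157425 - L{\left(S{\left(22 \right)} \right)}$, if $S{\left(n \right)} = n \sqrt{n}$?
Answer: $1157425 - 2 \sqrt[4]{2} \cdot 11^{\frac{3}{4}} \approx 1.1574 \cdot 10^{6}$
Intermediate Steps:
$S{\left(n \right)} = n^{\frac{3}{2}}$
$L{\left(t \right)} = \sqrt{2} \sqrt{t}$ ($L{\left(t \right)} = \sqrt{2 t} = \sqrt{2} \sqrt{t}$)
$1157425 - L{\left(S{\left(22 \right)} \right)} = 1157425 - \sqrt{2} \sqrt{22^{\frac{3}{2}}} = 1157425 - \sqrt{2} \sqrt{22 \sqrt{22}} = 1157425 - \sqrt{2} \cdot 22^{\frac{3}{4}} = 1157425 - 2 \sqrt[4]{2} \cdot 11^{\frac{3}{4}}$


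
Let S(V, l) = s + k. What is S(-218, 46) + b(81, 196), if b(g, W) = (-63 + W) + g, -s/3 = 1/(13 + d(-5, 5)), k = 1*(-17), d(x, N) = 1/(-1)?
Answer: 787/4 ≈ 196.75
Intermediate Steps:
d(x, N) = -1
k = -17
s = -¼ (s = -3/(13 - 1) = -3/12 = -3*1/12 = -¼ ≈ -0.25000)
b(g, W) = -63 + W + g
S(V, l) = -69/4 (S(V, l) = -¼ - 17 = -69/4)
S(-218, 46) + b(81, 196) = -69/4 + (-63 + 196 + 81) = -69/4 + 214 = 787/4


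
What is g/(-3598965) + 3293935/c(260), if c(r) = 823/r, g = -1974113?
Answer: 3082238386786499/2961948195 ≈ 1.0406e+6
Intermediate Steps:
g/(-3598965) + 3293935/c(260) = -1974113/(-3598965) + 3293935/((823/260)) = -1974113*(-1/3598965) + 3293935/((823*(1/260))) = 1974113/3598965 + 3293935/(823/260) = 1974113/3598965 + 3293935*(260/823) = 1974113/3598965 + 856423100/823 = 3082238386786499/2961948195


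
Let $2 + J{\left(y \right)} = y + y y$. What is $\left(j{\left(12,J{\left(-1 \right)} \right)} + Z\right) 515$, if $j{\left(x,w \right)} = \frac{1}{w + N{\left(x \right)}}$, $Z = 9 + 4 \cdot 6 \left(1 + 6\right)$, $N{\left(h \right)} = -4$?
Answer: $\frac{546415}{6} \approx 91069.0$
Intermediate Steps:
$Z = 177$ ($Z = 9 + 4 \cdot 6 \cdot 7 = 9 + 4 \cdot 42 = 9 + 168 = 177$)
$J{\left(y \right)} = -2 + y + y^{2}$ ($J{\left(y \right)} = -2 + \left(y + y y\right) = -2 + \left(y + y^{2}\right) = -2 + y + y^{2}$)
$j{\left(x,w \right)} = \frac{1}{-4 + w}$ ($j{\left(x,w \right)} = \frac{1}{w - 4} = \frac{1}{-4 + w}$)
$\left(j{\left(12,J{\left(-1 \right)} \right)} + Z\right) 515 = \left(\frac{1}{-4 - \left(3 - 1\right)} + 177\right) 515 = \left(\frac{1}{-4 - 2} + 177\right) 515 = \left(\frac{1}{-6} + 177\right) 515 = \left(- \frac{1}{6} + 177\right) 515 = \frac{1061}{6} \cdot 515 = \frac{546415}{6}$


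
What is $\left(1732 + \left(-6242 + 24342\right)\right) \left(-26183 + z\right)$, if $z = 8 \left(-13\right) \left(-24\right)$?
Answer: $-469760584$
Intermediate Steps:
$z = 2496$ ($z = \left(-104\right) \left(-24\right) = 2496$)
$\left(1732 + \left(-6242 + 24342\right)\right) \left(-26183 + z\right) = \left(1732 + \left(-6242 + 24342\right)\right) \left(-26183 + 2496\right) = \left(1732 + 18100\right) \left(-23687\right) = 19832 \left(-23687\right) = -469760584$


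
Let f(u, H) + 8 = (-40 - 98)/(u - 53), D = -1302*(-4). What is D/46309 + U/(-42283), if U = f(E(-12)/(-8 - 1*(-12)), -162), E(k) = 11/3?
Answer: 137786022296/1223802154375 ≈ 0.11259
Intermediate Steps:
D = 5208
E(k) = 11/3 (E(k) = 11*(⅓) = 11/3)
f(u, H) = -8 - 138/(-53 + u) (f(u, H) = -8 + (-40 - 98)/(u - 53) = -8 - 138/(-53 + u))
U = -3344/625 (U = 2*(143 - 44/(3*(-8 - 1*(-12))))/(-53 + 11/(3*(-8 - 1*(-12)))) = 2*(143 - 44/(3*(-8 + 12)))/(-53 + 11/(3*(-8 + 12))) = 2*(143 - 44/(3*4))/(-53 + (11/3)/4) = 2*(143 - 44/(3*4))/(-53 + (11/3)*(¼)) = 2*(143 - 4*11/12)/(-53 + 11/12) = 2*(143 - 11/3)/(-625/12) = 2*(-12/625)*(418/3) = -3344/625 ≈ -5.3504)
D/46309 + U/(-42283) = 5208/46309 - 3344/625/(-42283) = 5208*(1/46309) - 3344/625*(-1/42283) = 5208/46309 + 3344/26426875 = 137786022296/1223802154375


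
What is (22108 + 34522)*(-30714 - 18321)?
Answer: -2776852050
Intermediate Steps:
(22108 + 34522)*(-30714 - 18321) = 56630*(-49035) = -2776852050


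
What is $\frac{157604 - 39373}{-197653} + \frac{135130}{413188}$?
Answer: $- \frac{11071390269}{40833923882} \approx -0.27113$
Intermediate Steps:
$\frac{157604 - 39373}{-197653} + \frac{135130}{413188} = \left(157604 - 39373\right) \left(- \frac{1}{197653}\right) + 135130 \cdot \frac{1}{413188} = 118231 \left(- \frac{1}{197653}\right) + \frac{67565}{206594} = - \frac{118231}{197653} + \frac{67565}{206594} = - \frac{11071390269}{40833923882}$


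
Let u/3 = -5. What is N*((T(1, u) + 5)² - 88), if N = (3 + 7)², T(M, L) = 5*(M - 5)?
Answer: 13700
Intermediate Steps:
u = -15 (u = 3*(-5) = -15)
T(M, L) = -25 + 5*M (T(M, L) = 5*(-5 + M) = -25 + 5*M)
N = 100 (N = 10² = 100)
N*((T(1, u) + 5)² - 88) = 100*(((-25 + 5*1) + 5)² - 88) = 100*(((-25 + 5) + 5)² - 88) = 100*((-20 + 5)² - 88) = 100*((-15)² - 88) = 100*(225 - 88) = 100*137 = 13700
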